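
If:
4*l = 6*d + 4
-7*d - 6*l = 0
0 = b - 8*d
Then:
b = -3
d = -3/8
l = 7/16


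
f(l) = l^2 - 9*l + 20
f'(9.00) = 9.00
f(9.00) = 20.00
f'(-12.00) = -33.00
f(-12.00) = 272.00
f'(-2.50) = -14.00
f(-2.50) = 48.75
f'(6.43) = 3.86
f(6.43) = 3.47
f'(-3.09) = -15.18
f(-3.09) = 57.36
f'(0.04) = -8.92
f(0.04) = 19.64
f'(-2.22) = -13.44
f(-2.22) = 44.91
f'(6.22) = 3.44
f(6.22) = 2.71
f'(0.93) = -7.14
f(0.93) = 12.49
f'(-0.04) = -9.08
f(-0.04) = 20.36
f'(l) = 2*l - 9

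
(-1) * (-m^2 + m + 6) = m^2 - m - 6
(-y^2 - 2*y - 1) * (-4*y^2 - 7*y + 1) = 4*y^4 + 15*y^3 + 17*y^2 + 5*y - 1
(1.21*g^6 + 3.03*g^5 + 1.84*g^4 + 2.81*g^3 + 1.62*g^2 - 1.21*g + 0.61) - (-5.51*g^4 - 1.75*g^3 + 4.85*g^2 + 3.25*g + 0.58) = 1.21*g^6 + 3.03*g^5 + 7.35*g^4 + 4.56*g^3 - 3.23*g^2 - 4.46*g + 0.03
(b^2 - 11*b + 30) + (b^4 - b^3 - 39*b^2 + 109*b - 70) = b^4 - b^3 - 38*b^2 + 98*b - 40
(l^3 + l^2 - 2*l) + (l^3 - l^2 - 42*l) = 2*l^3 - 44*l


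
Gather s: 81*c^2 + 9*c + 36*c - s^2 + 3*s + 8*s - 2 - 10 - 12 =81*c^2 + 45*c - s^2 + 11*s - 24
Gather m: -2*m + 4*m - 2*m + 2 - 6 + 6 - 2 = 0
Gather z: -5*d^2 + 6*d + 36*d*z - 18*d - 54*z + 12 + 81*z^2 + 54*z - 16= -5*d^2 + 36*d*z - 12*d + 81*z^2 - 4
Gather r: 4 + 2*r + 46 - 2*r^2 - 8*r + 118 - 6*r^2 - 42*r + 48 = -8*r^2 - 48*r + 216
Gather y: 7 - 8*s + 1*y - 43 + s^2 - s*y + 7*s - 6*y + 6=s^2 - s + y*(-s - 5) - 30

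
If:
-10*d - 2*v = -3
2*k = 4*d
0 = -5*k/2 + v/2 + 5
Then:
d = 23/30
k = 23/15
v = -7/3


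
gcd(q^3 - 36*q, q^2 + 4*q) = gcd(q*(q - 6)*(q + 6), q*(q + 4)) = q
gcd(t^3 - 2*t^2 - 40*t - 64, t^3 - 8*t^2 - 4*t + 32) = t^2 - 6*t - 16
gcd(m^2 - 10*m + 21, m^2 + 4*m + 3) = 1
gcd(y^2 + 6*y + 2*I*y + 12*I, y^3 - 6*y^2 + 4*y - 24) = y + 2*I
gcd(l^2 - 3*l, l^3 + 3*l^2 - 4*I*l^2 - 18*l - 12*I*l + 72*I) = l - 3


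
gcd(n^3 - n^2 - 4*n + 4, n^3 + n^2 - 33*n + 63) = 1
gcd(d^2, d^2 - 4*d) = d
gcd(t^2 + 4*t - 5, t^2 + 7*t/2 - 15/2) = t + 5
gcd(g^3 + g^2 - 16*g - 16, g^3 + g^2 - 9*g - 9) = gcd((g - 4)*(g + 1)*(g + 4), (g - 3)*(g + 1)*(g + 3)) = g + 1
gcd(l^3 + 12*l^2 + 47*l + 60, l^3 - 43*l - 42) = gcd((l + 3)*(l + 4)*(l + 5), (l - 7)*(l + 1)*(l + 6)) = 1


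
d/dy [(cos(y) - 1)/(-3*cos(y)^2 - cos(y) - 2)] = 3*(sin(y)^2 + 2*cos(y))*sin(y)/(3*cos(y)^2 + cos(y) + 2)^2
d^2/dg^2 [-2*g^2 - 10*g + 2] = -4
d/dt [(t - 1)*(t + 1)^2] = (t + 1)*(3*t - 1)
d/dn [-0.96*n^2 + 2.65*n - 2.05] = 2.65 - 1.92*n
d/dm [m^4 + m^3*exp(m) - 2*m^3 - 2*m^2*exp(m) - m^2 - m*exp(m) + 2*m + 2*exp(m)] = m^3*exp(m) + 4*m^3 + m^2*exp(m) - 6*m^2 - 5*m*exp(m) - 2*m + exp(m) + 2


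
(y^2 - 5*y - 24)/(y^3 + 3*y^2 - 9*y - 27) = (y - 8)/(y^2 - 9)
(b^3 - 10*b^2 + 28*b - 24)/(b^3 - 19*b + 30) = (b^2 - 8*b + 12)/(b^2 + 2*b - 15)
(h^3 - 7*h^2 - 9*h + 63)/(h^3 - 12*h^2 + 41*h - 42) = (h + 3)/(h - 2)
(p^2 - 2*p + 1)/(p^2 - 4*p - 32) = (-p^2 + 2*p - 1)/(-p^2 + 4*p + 32)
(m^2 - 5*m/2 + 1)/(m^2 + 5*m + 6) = (m^2 - 5*m/2 + 1)/(m^2 + 5*m + 6)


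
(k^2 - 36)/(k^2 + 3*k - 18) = (k - 6)/(k - 3)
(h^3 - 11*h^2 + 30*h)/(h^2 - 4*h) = (h^2 - 11*h + 30)/(h - 4)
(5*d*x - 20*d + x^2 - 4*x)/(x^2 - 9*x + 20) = (5*d + x)/(x - 5)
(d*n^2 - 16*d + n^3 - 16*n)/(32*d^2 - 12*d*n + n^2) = (d*n^2 - 16*d + n^3 - 16*n)/(32*d^2 - 12*d*n + n^2)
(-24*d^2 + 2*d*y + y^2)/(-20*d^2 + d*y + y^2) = (6*d + y)/(5*d + y)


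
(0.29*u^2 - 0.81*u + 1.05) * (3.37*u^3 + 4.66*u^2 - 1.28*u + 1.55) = 0.9773*u^5 - 1.3783*u^4 - 0.6073*u^3 + 6.3793*u^2 - 2.5995*u + 1.6275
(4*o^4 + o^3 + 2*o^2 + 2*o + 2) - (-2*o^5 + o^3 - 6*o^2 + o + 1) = 2*o^5 + 4*o^4 + 8*o^2 + o + 1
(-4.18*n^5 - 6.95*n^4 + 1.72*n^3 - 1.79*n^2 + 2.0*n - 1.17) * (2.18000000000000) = -9.1124*n^5 - 15.151*n^4 + 3.7496*n^3 - 3.9022*n^2 + 4.36*n - 2.5506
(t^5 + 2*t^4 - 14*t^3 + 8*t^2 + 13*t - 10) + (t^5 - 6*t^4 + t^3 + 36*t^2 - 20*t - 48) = 2*t^5 - 4*t^4 - 13*t^3 + 44*t^2 - 7*t - 58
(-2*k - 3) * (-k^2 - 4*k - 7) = 2*k^3 + 11*k^2 + 26*k + 21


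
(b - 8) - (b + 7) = -15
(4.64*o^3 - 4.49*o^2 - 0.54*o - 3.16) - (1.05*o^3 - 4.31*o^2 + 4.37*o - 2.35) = 3.59*o^3 - 0.180000000000001*o^2 - 4.91*o - 0.81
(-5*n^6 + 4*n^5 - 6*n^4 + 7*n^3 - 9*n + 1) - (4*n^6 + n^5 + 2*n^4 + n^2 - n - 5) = -9*n^6 + 3*n^5 - 8*n^4 + 7*n^3 - n^2 - 8*n + 6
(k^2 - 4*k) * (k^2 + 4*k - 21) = k^4 - 37*k^2 + 84*k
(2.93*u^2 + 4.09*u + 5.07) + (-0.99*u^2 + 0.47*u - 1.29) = 1.94*u^2 + 4.56*u + 3.78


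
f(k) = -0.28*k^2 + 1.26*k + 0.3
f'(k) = 1.26 - 0.56*k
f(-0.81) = -0.90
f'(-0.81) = 1.71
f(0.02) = 0.33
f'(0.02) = 1.25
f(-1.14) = -1.50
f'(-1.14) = 1.90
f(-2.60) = -4.87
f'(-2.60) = 2.72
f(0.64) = 0.99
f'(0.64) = 0.90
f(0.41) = 0.77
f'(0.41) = 1.03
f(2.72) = 1.66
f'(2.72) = -0.26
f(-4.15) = -9.75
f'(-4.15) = 3.58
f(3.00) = 1.56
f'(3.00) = -0.42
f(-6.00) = -17.34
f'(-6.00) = 4.62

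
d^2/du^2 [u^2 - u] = 2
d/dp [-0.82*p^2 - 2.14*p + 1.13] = -1.64*p - 2.14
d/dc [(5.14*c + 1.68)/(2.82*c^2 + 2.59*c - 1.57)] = (14.4948*c^2 + 13.3126*c - (5.14*c + 1.68)*(5.64*c + 2.59) - 8.0698)/(2.82*c^2 + 2.59*c - 1.57)^2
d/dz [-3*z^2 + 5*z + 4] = 5 - 6*z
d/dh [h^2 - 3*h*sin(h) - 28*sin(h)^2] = -3*h*cos(h) + 2*h - 3*sin(h) - 28*sin(2*h)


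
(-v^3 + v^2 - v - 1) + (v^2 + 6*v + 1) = -v^3 + 2*v^2 + 5*v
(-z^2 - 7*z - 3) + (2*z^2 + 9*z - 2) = z^2 + 2*z - 5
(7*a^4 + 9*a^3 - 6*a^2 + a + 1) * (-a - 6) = -7*a^5 - 51*a^4 - 48*a^3 + 35*a^2 - 7*a - 6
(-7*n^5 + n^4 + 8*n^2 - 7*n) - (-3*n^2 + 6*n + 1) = -7*n^5 + n^4 + 11*n^2 - 13*n - 1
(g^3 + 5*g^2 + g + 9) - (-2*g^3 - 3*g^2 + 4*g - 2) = 3*g^3 + 8*g^2 - 3*g + 11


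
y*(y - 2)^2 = y^3 - 4*y^2 + 4*y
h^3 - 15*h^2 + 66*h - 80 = (h - 8)*(h - 5)*(h - 2)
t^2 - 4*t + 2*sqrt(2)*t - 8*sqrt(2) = (t - 4)*(t + 2*sqrt(2))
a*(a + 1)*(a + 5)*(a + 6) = a^4 + 12*a^3 + 41*a^2 + 30*a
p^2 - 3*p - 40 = (p - 8)*(p + 5)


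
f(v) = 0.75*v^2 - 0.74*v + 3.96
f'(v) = 1.5*v - 0.74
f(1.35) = 4.33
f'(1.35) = 1.28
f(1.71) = 4.89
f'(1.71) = 1.82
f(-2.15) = 9.02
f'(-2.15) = -3.96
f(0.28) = 3.81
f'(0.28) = -0.32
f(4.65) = 16.74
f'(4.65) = 6.24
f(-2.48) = 10.41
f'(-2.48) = -4.46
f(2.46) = 6.68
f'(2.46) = 2.95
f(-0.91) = 5.25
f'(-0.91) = -2.10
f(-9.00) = 71.37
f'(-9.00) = -14.24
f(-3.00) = 12.93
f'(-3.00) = -5.24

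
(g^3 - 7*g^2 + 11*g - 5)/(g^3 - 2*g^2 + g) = (g - 5)/g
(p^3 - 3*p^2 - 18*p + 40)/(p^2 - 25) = (p^2 + 2*p - 8)/(p + 5)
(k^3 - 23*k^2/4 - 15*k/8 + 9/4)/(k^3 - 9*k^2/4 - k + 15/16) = 2*(k - 6)/(2*k - 5)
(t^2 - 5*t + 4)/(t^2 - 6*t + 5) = (t - 4)/(t - 5)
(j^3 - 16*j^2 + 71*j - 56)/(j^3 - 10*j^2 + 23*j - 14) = (j - 8)/(j - 2)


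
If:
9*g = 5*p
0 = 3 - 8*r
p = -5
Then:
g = -25/9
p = -5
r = 3/8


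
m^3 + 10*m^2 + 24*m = m*(m + 4)*(m + 6)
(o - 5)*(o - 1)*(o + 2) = o^3 - 4*o^2 - 7*o + 10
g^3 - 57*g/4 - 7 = (g - 4)*(g + 1/2)*(g + 7/2)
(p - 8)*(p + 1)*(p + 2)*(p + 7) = p^4 + 2*p^3 - 57*p^2 - 170*p - 112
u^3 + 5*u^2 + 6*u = u*(u + 2)*(u + 3)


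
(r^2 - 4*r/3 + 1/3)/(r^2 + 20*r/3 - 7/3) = (r - 1)/(r + 7)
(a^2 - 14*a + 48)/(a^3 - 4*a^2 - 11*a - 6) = (a - 8)/(a^2 + 2*a + 1)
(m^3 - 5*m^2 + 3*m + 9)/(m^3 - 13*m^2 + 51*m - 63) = (m + 1)/(m - 7)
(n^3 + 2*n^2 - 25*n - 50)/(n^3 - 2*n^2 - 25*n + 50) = (n + 2)/(n - 2)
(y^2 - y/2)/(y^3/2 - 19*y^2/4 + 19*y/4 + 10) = 2*y*(2*y - 1)/(2*y^3 - 19*y^2 + 19*y + 40)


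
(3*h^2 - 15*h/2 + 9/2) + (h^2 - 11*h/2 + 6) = 4*h^2 - 13*h + 21/2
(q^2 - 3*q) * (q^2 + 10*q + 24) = q^4 + 7*q^3 - 6*q^2 - 72*q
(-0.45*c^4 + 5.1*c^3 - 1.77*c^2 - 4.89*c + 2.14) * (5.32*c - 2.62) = -2.394*c^5 + 28.311*c^4 - 22.7784*c^3 - 21.3774*c^2 + 24.1966*c - 5.6068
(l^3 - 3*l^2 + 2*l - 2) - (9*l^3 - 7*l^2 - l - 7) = -8*l^3 + 4*l^2 + 3*l + 5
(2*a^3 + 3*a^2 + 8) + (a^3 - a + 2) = 3*a^3 + 3*a^2 - a + 10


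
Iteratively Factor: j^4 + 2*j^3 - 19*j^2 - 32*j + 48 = (j + 3)*(j^3 - j^2 - 16*j + 16) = (j + 3)*(j + 4)*(j^2 - 5*j + 4) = (j - 1)*(j + 3)*(j + 4)*(j - 4)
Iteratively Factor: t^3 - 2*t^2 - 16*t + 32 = (t - 2)*(t^2 - 16) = (t - 4)*(t - 2)*(t + 4)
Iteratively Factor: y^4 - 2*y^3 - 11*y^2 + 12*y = (y - 1)*(y^3 - y^2 - 12*y) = (y - 4)*(y - 1)*(y^2 + 3*y) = y*(y - 4)*(y - 1)*(y + 3)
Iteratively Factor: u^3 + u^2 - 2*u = (u - 1)*(u^2 + 2*u) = u*(u - 1)*(u + 2)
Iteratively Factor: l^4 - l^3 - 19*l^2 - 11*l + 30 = (l - 1)*(l^3 - 19*l - 30) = (l - 1)*(l + 3)*(l^2 - 3*l - 10) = (l - 5)*(l - 1)*(l + 3)*(l + 2)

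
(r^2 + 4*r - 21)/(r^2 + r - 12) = (r + 7)/(r + 4)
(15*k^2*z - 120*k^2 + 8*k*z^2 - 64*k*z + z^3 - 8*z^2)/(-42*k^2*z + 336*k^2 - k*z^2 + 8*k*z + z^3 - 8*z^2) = (15*k^2 + 8*k*z + z^2)/(-42*k^2 - k*z + z^2)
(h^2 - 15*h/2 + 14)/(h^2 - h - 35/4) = 2*(h - 4)/(2*h + 5)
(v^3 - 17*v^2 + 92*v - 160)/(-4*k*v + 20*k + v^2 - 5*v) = (v^2 - 12*v + 32)/(-4*k + v)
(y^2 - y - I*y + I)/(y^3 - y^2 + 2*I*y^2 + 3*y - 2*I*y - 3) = 1/(y + 3*I)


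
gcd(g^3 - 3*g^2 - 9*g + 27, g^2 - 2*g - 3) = g - 3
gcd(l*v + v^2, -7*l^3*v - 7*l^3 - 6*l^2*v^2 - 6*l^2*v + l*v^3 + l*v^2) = l + v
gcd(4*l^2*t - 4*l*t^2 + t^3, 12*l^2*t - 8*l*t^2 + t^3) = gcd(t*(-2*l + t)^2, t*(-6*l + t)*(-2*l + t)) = -2*l*t + t^2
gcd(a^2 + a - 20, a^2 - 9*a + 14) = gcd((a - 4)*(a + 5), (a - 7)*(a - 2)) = 1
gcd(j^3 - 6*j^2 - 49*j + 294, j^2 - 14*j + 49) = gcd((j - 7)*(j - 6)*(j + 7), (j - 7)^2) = j - 7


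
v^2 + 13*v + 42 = (v + 6)*(v + 7)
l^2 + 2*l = l*(l + 2)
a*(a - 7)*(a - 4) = a^3 - 11*a^2 + 28*a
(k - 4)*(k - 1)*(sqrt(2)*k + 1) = sqrt(2)*k^3 - 5*sqrt(2)*k^2 + k^2 - 5*k + 4*sqrt(2)*k + 4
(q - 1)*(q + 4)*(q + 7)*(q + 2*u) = q^4 + 2*q^3*u + 10*q^3 + 20*q^2*u + 17*q^2 + 34*q*u - 28*q - 56*u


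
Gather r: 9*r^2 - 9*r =9*r^2 - 9*r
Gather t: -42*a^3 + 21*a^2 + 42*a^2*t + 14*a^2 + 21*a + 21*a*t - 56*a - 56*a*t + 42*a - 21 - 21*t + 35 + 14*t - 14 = -42*a^3 + 35*a^2 + 7*a + t*(42*a^2 - 35*a - 7)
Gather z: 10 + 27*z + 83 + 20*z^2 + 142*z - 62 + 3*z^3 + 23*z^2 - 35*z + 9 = 3*z^3 + 43*z^2 + 134*z + 40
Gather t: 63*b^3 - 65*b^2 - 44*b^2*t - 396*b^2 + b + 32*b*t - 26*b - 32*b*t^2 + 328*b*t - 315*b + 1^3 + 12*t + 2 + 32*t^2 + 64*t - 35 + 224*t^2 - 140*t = 63*b^3 - 461*b^2 - 340*b + t^2*(256 - 32*b) + t*(-44*b^2 + 360*b - 64) - 32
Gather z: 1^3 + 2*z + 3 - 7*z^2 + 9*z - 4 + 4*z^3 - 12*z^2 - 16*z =4*z^3 - 19*z^2 - 5*z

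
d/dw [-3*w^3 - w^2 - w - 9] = -9*w^2 - 2*w - 1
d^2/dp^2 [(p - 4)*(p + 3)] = 2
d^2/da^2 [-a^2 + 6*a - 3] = -2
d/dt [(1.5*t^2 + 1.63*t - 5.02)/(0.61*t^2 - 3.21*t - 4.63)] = (-5.8093*t^2 - 7.7656*t - 23.6611)/(0.3721*t^4 - 3.9162*t^3 + 4.6555*t^2 + 29.7246*t + 21.4369)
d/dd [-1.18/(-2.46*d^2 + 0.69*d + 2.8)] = (0.8142 - 5.8056*d)/(-2.46*d^2 + 0.69*d + 2.8)^2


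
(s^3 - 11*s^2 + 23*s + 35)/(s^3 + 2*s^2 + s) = (s^2 - 12*s + 35)/(s*(s + 1))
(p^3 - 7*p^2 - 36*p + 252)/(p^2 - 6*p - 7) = (p^2 - 36)/(p + 1)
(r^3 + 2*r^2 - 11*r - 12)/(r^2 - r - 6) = (r^2 + 5*r + 4)/(r + 2)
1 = 1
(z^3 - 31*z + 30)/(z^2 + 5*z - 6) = z - 5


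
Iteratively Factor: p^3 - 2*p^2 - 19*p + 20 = (p - 5)*(p^2 + 3*p - 4) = (p - 5)*(p + 4)*(p - 1)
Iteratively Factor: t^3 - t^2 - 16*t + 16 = (t - 4)*(t^2 + 3*t - 4) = (t - 4)*(t + 4)*(t - 1)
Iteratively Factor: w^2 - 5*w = (w)*(w - 5)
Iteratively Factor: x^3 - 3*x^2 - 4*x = (x)*(x^2 - 3*x - 4) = x*(x + 1)*(x - 4)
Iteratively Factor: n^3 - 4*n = (n)*(n^2 - 4) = n*(n + 2)*(n - 2)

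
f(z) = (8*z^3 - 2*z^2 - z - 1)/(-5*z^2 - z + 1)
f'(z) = (10*z + 1)*(8*z^3 - 2*z^2 - z - 1)/(-5*z^2 - z + 1)^2 + (24*z^2 - 4*z - 1)/(-5*z^2 - z + 1)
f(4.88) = -7.13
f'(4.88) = -1.60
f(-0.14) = -0.88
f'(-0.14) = 0.37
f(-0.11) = -0.88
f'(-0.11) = -0.17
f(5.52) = -8.15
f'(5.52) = -1.60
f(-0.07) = -0.90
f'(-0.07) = -0.83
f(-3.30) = 6.12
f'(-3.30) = -1.55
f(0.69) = 0.01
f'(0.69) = -3.73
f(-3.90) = 7.06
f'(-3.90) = -1.57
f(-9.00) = 15.15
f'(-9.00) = -1.60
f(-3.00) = 5.66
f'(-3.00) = -1.53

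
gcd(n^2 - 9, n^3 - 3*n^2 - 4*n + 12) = n - 3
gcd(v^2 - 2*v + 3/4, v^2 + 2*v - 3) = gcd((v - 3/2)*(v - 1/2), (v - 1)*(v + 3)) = 1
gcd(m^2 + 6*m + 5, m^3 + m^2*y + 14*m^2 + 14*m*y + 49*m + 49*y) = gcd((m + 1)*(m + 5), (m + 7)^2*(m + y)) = 1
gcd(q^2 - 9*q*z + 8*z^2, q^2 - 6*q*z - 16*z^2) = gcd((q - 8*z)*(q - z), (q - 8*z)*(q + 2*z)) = -q + 8*z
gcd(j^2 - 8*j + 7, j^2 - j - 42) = j - 7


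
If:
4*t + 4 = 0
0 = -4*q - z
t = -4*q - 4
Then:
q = -3/4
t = -1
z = 3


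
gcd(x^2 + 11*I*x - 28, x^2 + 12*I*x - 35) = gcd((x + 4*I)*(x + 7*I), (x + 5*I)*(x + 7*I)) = x + 7*I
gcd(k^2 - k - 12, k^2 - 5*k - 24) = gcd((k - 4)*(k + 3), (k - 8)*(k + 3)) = k + 3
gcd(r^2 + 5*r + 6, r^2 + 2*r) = r + 2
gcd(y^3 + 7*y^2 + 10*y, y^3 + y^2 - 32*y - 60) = y^2 + 7*y + 10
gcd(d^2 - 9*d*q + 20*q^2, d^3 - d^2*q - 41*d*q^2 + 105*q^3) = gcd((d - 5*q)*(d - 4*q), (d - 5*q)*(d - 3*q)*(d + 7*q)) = -d + 5*q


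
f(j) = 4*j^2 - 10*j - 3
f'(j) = 8*j - 10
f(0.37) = -6.15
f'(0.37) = -7.04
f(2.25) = -5.25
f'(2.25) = 8.00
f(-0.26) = -0.13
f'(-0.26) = -12.08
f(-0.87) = 8.73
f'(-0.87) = -16.96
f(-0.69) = 5.80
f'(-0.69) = -15.52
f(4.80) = 41.16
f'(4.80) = 28.40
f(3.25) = 6.75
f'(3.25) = 16.00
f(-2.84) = 57.66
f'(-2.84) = -32.72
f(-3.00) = 63.00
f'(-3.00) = -34.00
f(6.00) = 81.00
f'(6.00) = 38.00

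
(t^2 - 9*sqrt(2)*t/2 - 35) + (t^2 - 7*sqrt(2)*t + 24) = 2*t^2 - 23*sqrt(2)*t/2 - 11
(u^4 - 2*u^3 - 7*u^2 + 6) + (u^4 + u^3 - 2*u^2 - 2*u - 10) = 2*u^4 - u^3 - 9*u^2 - 2*u - 4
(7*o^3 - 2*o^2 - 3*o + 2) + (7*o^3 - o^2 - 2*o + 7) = 14*o^3 - 3*o^2 - 5*o + 9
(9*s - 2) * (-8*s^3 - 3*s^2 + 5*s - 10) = -72*s^4 - 11*s^3 + 51*s^2 - 100*s + 20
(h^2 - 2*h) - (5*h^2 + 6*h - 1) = -4*h^2 - 8*h + 1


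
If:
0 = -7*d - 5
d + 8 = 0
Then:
No Solution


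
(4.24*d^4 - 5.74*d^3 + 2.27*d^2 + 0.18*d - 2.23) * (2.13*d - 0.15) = 9.0312*d^5 - 12.8622*d^4 + 5.6961*d^3 + 0.0429*d^2 - 4.7769*d + 0.3345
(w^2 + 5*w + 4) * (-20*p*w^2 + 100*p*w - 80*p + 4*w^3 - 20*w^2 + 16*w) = -20*p*w^4 + 340*p*w^2 - 320*p + 4*w^5 - 68*w^3 + 64*w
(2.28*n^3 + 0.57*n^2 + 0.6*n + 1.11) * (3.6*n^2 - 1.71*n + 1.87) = 8.208*n^5 - 1.8468*n^4 + 5.4489*n^3 + 4.0359*n^2 - 0.7761*n + 2.0757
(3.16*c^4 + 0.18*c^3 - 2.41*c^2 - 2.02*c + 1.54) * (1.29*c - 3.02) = 4.0764*c^5 - 9.311*c^4 - 3.6525*c^3 + 4.6724*c^2 + 8.087*c - 4.6508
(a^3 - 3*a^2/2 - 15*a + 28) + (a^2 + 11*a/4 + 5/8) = a^3 - a^2/2 - 49*a/4 + 229/8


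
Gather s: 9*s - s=8*s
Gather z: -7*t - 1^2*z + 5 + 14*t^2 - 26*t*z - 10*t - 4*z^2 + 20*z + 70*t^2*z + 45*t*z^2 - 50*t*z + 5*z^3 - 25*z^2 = 14*t^2 - 17*t + 5*z^3 + z^2*(45*t - 29) + z*(70*t^2 - 76*t + 19) + 5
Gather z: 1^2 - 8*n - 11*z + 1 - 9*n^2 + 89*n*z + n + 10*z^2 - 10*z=-9*n^2 - 7*n + 10*z^2 + z*(89*n - 21) + 2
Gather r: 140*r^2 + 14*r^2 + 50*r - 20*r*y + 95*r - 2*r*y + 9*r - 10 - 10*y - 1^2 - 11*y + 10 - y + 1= 154*r^2 + r*(154 - 22*y) - 22*y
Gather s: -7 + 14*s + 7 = 14*s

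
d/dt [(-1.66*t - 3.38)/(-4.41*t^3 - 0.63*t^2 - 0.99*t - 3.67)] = (-14.6412*t^3 - 45.7632*t^2 - 4.2588*t + 2.746)/(19.4481*t^6 + 5.5566*t^5 + 9.1287*t^4 + 33.6168*t^3 + 5.6043*t^2 + 7.2666*t + 13.4689)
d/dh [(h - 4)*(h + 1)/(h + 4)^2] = (11*h - 4)/(h^3 + 12*h^2 + 48*h + 64)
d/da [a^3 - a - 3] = 3*a^2 - 1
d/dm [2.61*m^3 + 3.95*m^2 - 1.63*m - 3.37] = 7.83*m^2 + 7.9*m - 1.63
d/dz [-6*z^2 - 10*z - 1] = -12*z - 10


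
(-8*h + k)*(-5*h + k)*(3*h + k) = 120*h^3 + h^2*k - 10*h*k^2 + k^3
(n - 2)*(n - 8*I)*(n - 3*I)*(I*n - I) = I*n^4 + 11*n^3 - 3*I*n^3 - 33*n^2 - 22*I*n^2 + 22*n + 72*I*n - 48*I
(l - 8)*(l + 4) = l^2 - 4*l - 32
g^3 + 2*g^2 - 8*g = g*(g - 2)*(g + 4)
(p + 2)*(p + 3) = p^2 + 5*p + 6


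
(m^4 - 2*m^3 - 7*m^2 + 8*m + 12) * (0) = 0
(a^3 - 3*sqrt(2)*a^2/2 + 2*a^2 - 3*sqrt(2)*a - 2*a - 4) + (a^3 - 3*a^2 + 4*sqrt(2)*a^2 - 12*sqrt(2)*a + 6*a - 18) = 2*a^3 - a^2 + 5*sqrt(2)*a^2/2 - 15*sqrt(2)*a + 4*a - 22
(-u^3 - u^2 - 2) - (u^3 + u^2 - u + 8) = -2*u^3 - 2*u^2 + u - 10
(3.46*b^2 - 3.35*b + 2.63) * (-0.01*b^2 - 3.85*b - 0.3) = -0.0346*b^4 - 13.2875*b^3 + 11.8332*b^2 - 9.1205*b - 0.789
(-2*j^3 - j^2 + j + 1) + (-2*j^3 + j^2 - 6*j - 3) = -4*j^3 - 5*j - 2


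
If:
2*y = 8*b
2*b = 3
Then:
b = 3/2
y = 6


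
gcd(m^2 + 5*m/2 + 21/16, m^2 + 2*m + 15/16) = m + 3/4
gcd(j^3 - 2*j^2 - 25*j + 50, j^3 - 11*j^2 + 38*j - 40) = j^2 - 7*j + 10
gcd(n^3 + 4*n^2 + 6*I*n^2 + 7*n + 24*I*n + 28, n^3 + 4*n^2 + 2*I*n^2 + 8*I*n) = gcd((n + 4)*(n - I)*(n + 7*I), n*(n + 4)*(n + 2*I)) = n + 4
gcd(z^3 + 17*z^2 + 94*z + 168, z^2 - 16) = z + 4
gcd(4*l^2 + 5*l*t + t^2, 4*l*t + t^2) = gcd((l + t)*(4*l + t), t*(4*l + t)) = 4*l + t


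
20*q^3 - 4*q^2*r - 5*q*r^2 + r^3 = (-5*q + r)*(-2*q + r)*(2*q + r)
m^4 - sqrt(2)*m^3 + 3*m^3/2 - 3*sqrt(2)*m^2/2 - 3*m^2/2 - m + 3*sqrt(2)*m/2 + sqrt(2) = (m - 1)*(m + 1/2)*(m + 2)*(m - sqrt(2))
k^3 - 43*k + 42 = (k - 6)*(k - 1)*(k + 7)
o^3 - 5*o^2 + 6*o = o*(o - 3)*(o - 2)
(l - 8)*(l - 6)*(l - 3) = l^3 - 17*l^2 + 90*l - 144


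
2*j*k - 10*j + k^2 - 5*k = (2*j + k)*(k - 5)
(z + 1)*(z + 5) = z^2 + 6*z + 5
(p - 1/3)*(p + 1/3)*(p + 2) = p^3 + 2*p^2 - p/9 - 2/9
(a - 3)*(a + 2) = a^2 - a - 6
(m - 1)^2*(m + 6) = m^3 + 4*m^2 - 11*m + 6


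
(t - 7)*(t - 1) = t^2 - 8*t + 7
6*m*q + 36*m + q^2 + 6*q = (6*m + q)*(q + 6)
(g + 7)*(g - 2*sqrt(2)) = g^2 - 2*sqrt(2)*g + 7*g - 14*sqrt(2)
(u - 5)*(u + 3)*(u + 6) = u^3 + 4*u^2 - 27*u - 90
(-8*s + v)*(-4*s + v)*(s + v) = 32*s^3 + 20*s^2*v - 11*s*v^2 + v^3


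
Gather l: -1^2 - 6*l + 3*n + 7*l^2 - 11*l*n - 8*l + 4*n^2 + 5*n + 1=7*l^2 + l*(-11*n - 14) + 4*n^2 + 8*n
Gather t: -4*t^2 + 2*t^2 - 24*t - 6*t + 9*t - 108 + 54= -2*t^2 - 21*t - 54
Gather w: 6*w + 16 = 6*w + 16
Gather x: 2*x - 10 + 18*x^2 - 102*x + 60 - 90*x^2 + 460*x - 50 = -72*x^2 + 360*x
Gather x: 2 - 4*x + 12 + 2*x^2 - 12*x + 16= 2*x^2 - 16*x + 30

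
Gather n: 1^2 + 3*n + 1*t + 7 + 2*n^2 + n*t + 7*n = 2*n^2 + n*(t + 10) + t + 8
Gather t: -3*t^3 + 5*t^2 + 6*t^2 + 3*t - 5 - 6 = -3*t^3 + 11*t^2 + 3*t - 11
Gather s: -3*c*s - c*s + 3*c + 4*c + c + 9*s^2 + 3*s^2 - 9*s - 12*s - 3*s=8*c + 12*s^2 + s*(-4*c - 24)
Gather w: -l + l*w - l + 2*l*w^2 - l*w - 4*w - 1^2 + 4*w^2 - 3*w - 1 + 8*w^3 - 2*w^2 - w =-2*l + 8*w^3 + w^2*(2*l + 2) - 8*w - 2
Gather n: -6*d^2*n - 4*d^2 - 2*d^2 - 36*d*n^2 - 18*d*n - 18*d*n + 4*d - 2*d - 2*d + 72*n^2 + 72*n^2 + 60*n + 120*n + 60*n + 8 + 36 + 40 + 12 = -6*d^2 + n^2*(144 - 36*d) + n*(-6*d^2 - 36*d + 240) + 96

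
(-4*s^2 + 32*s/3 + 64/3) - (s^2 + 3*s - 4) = -5*s^2 + 23*s/3 + 76/3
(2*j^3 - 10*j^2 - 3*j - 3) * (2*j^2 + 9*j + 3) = 4*j^5 - 2*j^4 - 90*j^3 - 63*j^2 - 36*j - 9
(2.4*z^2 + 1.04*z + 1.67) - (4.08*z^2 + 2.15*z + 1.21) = -1.68*z^2 - 1.11*z + 0.46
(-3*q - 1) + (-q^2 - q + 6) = -q^2 - 4*q + 5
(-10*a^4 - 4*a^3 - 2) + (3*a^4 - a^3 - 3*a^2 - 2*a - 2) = -7*a^4 - 5*a^3 - 3*a^2 - 2*a - 4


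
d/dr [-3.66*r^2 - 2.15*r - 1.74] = -7.32*r - 2.15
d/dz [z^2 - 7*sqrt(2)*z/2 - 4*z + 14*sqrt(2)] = 2*z - 7*sqrt(2)/2 - 4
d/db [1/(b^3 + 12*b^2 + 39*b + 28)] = 3*(-b^2 - 8*b - 13)/(b^3 + 12*b^2 + 39*b + 28)^2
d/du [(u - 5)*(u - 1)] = 2*u - 6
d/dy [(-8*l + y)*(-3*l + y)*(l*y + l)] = l*(24*l^2 - 22*l*y - 11*l + 3*y^2 + 2*y)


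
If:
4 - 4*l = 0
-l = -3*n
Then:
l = 1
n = 1/3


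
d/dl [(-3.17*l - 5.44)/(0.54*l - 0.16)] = (1.860192*l - 0.551168)/(0.54*l - 0.16)^3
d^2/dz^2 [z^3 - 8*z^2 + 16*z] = 6*z - 16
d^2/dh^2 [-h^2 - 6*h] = -2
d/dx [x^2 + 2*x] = 2*x + 2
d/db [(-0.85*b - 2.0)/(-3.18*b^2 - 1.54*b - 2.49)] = (2.703*b^2 + 1.309*b - (0.85*b + 2.0)*(6.36*b + 1.54) + 2.1165)/(3.18*b^2 + 1.54*b + 2.49)^2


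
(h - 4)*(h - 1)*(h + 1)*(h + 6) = h^4 + 2*h^3 - 25*h^2 - 2*h + 24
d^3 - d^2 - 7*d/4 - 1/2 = (d - 2)*(d + 1/2)^2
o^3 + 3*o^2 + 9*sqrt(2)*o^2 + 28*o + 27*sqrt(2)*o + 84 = (o + 3)*(o + 2*sqrt(2))*(o + 7*sqrt(2))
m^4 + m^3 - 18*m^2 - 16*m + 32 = (m - 4)*(m - 1)*(m + 2)*(m + 4)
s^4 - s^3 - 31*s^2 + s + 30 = (s - 6)*(s - 1)*(s + 1)*(s + 5)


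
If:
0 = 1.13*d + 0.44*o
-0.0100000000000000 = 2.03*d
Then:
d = -0.00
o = 0.01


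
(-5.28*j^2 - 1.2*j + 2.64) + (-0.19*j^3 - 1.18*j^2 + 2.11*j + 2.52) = -0.19*j^3 - 6.46*j^2 + 0.91*j + 5.16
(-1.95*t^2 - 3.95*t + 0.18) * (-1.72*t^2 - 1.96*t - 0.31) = 3.354*t^4 + 10.616*t^3 + 8.0369*t^2 + 0.8717*t - 0.0558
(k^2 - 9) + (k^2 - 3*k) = 2*k^2 - 3*k - 9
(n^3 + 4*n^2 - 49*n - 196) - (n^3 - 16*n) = 4*n^2 - 33*n - 196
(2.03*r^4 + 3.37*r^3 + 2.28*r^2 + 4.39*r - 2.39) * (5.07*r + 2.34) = 10.2921*r^5 + 21.8361*r^4 + 19.4454*r^3 + 27.5925*r^2 - 1.8447*r - 5.5926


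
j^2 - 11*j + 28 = (j - 7)*(j - 4)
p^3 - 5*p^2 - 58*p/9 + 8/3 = (p - 6)*(p - 1/3)*(p + 4/3)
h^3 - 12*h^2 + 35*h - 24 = (h - 8)*(h - 3)*(h - 1)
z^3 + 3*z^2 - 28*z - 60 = (z - 5)*(z + 2)*(z + 6)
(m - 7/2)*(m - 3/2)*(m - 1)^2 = m^4 - 7*m^3 + 65*m^2/4 - 31*m/2 + 21/4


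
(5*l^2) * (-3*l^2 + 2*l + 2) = -15*l^4 + 10*l^3 + 10*l^2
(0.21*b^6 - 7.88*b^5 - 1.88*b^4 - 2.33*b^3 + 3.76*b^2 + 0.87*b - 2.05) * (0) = 0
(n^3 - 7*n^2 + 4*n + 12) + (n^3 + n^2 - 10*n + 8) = 2*n^3 - 6*n^2 - 6*n + 20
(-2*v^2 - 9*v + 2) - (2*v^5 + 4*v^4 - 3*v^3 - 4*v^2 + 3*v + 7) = -2*v^5 - 4*v^4 + 3*v^3 + 2*v^2 - 12*v - 5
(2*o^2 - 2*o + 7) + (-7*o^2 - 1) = -5*o^2 - 2*o + 6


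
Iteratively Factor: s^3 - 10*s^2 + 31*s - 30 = (s - 2)*(s^2 - 8*s + 15) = (s - 3)*(s - 2)*(s - 5)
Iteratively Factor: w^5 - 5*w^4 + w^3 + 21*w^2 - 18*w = (w)*(w^4 - 5*w^3 + w^2 + 21*w - 18) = w*(w - 3)*(w^3 - 2*w^2 - 5*w + 6) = w*(w - 3)*(w + 2)*(w^2 - 4*w + 3) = w*(w - 3)^2*(w + 2)*(w - 1)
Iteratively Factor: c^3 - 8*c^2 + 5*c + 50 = (c - 5)*(c^2 - 3*c - 10) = (c - 5)^2*(c + 2)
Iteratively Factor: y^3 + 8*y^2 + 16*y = (y + 4)*(y^2 + 4*y) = (y + 4)^2*(y)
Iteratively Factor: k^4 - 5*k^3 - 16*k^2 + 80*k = (k - 4)*(k^3 - k^2 - 20*k) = k*(k - 4)*(k^2 - k - 20) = k*(k - 4)*(k + 4)*(k - 5)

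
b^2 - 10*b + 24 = (b - 6)*(b - 4)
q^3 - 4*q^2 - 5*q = q*(q - 5)*(q + 1)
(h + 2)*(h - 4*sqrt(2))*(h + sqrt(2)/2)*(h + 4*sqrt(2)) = h^4 + sqrt(2)*h^3/2 + 2*h^3 - 32*h^2 + sqrt(2)*h^2 - 64*h - 16*sqrt(2)*h - 32*sqrt(2)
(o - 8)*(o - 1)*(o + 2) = o^3 - 7*o^2 - 10*o + 16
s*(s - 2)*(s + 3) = s^3 + s^2 - 6*s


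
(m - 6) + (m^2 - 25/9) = m^2 + m - 79/9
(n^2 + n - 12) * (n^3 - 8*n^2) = n^5 - 7*n^4 - 20*n^3 + 96*n^2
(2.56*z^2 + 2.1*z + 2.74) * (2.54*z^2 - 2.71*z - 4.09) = 6.5024*z^4 - 1.6036*z^3 - 9.2018*z^2 - 16.0144*z - 11.2066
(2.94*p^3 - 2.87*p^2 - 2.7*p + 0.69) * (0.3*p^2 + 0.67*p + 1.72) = 0.882*p^5 + 1.1088*p^4 + 2.3239*p^3 - 6.5384*p^2 - 4.1817*p + 1.1868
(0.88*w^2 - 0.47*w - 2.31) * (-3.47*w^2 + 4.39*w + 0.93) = -3.0536*w^4 + 5.4941*w^3 + 6.7708*w^2 - 10.578*w - 2.1483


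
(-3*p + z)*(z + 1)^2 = -3*p*z^2 - 6*p*z - 3*p + z^3 + 2*z^2 + z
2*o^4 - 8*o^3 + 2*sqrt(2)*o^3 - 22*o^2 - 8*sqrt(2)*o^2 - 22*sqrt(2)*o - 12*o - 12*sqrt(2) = (o - 6)*(o + sqrt(2))*(sqrt(2)*o + sqrt(2))^2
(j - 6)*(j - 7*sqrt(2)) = j^2 - 7*sqrt(2)*j - 6*j + 42*sqrt(2)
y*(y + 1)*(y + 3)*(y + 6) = y^4 + 10*y^3 + 27*y^2 + 18*y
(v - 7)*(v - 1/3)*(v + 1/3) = v^3 - 7*v^2 - v/9 + 7/9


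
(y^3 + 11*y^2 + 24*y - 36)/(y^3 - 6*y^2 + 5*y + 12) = (y^3 + 11*y^2 + 24*y - 36)/(y^3 - 6*y^2 + 5*y + 12)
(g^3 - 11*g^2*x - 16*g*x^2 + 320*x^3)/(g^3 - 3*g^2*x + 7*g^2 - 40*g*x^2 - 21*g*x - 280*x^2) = (g - 8*x)/(g + 7)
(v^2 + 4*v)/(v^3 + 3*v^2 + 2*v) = (v + 4)/(v^2 + 3*v + 2)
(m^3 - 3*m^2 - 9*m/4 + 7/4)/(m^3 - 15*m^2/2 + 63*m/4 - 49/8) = 2*(m + 1)/(2*m - 7)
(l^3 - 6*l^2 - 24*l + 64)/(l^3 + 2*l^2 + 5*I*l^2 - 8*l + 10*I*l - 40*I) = (l - 8)/(l + 5*I)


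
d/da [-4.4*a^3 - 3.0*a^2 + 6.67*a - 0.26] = -13.2*a^2 - 6.0*a + 6.67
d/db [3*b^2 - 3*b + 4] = 6*b - 3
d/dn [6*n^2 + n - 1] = 12*n + 1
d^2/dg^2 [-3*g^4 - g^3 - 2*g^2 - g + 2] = -36*g^2 - 6*g - 4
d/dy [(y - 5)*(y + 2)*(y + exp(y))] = y^2*exp(y) + 3*y^2 - y*exp(y) - 6*y - 13*exp(y) - 10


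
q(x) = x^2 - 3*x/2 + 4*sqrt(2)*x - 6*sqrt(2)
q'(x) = 2*x - 3/2 + 4*sqrt(2)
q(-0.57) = -10.53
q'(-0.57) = 3.02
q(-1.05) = -11.75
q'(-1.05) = 2.06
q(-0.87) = -11.34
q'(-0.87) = 2.42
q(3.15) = 14.53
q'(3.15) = 10.46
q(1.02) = -3.20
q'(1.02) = 6.20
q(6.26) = 56.72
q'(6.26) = 16.68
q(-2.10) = -12.80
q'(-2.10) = -0.04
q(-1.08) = -11.81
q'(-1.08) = 2.00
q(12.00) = 185.40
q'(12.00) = 28.16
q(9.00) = 109.93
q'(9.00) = 22.16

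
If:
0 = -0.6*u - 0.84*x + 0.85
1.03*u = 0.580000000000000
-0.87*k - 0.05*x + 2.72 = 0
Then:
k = 3.09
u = 0.56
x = 0.61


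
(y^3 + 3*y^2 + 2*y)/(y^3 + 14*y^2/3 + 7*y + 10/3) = 3*y/(3*y + 5)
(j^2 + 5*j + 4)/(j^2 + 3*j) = (j^2 + 5*j + 4)/(j*(j + 3))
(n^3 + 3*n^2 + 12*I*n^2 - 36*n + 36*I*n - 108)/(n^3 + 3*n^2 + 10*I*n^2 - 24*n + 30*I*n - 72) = (n + 6*I)/(n + 4*I)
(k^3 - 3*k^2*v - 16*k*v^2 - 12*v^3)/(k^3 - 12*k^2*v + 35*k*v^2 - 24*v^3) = (k^3 - 3*k^2*v - 16*k*v^2 - 12*v^3)/(k^3 - 12*k^2*v + 35*k*v^2 - 24*v^3)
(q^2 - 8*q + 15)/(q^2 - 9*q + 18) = (q - 5)/(q - 6)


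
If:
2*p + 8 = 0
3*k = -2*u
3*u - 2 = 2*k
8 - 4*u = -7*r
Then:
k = -4/13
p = -4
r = -80/91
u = 6/13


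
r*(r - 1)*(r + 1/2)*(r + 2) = r^4 + 3*r^3/2 - 3*r^2/2 - r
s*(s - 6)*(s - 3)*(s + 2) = s^4 - 7*s^3 + 36*s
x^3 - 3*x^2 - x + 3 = (x - 3)*(x - 1)*(x + 1)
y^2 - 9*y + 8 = (y - 8)*(y - 1)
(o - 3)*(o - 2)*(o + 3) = o^3 - 2*o^2 - 9*o + 18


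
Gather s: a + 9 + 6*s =a + 6*s + 9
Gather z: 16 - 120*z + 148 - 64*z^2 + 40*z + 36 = -64*z^2 - 80*z + 200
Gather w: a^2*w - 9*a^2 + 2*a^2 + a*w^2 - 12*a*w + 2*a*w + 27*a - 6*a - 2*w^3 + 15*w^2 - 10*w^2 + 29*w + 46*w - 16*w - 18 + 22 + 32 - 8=-7*a^2 + 21*a - 2*w^3 + w^2*(a + 5) + w*(a^2 - 10*a + 59) + 28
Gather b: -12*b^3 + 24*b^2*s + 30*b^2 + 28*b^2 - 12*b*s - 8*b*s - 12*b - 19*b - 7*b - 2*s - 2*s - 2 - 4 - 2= -12*b^3 + b^2*(24*s + 58) + b*(-20*s - 38) - 4*s - 8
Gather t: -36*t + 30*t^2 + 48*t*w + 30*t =30*t^2 + t*(48*w - 6)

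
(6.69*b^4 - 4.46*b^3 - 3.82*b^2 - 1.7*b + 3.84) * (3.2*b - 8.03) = 21.408*b^5 - 67.9927*b^4 + 23.5898*b^3 + 25.2346*b^2 + 25.939*b - 30.8352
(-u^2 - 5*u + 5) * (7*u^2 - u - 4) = -7*u^4 - 34*u^3 + 44*u^2 + 15*u - 20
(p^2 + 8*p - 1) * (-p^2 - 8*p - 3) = -p^4 - 16*p^3 - 66*p^2 - 16*p + 3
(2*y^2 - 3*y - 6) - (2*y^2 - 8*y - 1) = 5*y - 5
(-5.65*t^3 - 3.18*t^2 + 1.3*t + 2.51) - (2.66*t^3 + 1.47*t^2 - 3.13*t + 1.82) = -8.31*t^3 - 4.65*t^2 + 4.43*t + 0.69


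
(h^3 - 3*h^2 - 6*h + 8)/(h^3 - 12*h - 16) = (h - 1)/(h + 2)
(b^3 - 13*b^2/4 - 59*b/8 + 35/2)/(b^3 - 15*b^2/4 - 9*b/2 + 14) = (b + 5/2)/(b + 2)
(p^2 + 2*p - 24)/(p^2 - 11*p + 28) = (p + 6)/(p - 7)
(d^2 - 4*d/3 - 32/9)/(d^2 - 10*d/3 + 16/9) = (3*d + 4)/(3*d - 2)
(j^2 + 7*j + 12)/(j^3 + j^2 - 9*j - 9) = (j + 4)/(j^2 - 2*j - 3)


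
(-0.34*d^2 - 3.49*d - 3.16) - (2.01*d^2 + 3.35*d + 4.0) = -2.35*d^2 - 6.84*d - 7.16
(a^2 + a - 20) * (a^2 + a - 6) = a^4 + 2*a^3 - 25*a^2 - 26*a + 120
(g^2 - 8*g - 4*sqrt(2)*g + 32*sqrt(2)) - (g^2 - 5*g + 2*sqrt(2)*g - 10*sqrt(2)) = -6*sqrt(2)*g - 3*g + 42*sqrt(2)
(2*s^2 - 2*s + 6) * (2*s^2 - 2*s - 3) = 4*s^4 - 8*s^3 + 10*s^2 - 6*s - 18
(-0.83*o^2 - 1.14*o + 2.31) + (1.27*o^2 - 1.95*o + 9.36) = 0.44*o^2 - 3.09*o + 11.67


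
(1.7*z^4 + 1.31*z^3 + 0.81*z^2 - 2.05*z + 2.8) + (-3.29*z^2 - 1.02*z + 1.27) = 1.7*z^4 + 1.31*z^3 - 2.48*z^2 - 3.07*z + 4.07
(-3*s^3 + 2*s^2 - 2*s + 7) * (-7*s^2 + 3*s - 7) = 21*s^5 - 23*s^4 + 41*s^3 - 69*s^2 + 35*s - 49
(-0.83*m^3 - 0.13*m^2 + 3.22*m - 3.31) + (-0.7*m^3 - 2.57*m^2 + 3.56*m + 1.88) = -1.53*m^3 - 2.7*m^2 + 6.78*m - 1.43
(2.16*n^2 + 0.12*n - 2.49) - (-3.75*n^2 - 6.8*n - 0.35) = 5.91*n^2 + 6.92*n - 2.14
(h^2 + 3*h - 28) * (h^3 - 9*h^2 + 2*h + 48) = h^5 - 6*h^4 - 53*h^3 + 306*h^2 + 88*h - 1344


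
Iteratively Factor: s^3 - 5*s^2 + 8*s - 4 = (s - 1)*(s^2 - 4*s + 4) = (s - 2)*(s - 1)*(s - 2)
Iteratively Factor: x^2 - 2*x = (x)*(x - 2)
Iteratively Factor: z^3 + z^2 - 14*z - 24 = (z + 2)*(z^2 - z - 12) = (z - 4)*(z + 2)*(z + 3)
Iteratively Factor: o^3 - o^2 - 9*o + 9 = (o - 3)*(o^2 + 2*o - 3) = (o - 3)*(o - 1)*(o + 3)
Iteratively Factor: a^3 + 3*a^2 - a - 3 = (a + 3)*(a^2 - 1) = (a - 1)*(a + 3)*(a + 1)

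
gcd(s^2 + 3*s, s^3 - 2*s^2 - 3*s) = s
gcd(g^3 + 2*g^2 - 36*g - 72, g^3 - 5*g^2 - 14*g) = g + 2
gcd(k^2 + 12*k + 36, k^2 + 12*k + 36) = k^2 + 12*k + 36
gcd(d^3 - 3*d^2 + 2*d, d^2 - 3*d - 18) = 1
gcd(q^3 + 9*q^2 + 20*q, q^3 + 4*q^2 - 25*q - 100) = q^2 + 9*q + 20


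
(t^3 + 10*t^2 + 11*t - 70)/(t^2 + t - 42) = (t^2 + 3*t - 10)/(t - 6)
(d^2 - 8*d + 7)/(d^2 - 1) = (d - 7)/(d + 1)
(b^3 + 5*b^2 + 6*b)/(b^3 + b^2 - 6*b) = (b + 2)/(b - 2)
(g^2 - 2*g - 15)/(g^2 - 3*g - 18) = (g - 5)/(g - 6)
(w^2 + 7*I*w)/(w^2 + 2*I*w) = (w + 7*I)/(w + 2*I)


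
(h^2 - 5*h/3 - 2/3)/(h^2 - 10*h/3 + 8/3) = (3*h + 1)/(3*h - 4)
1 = 1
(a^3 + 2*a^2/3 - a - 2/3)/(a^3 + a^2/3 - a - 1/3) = (3*a + 2)/(3*a + 1)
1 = 1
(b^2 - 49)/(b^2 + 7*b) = (b - 7)/b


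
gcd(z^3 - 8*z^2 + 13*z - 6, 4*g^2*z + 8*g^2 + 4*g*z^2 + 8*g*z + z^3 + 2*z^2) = 1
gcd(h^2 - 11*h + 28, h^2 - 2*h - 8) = h - 4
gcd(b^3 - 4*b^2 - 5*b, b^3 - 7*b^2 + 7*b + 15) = b^2 - 4*b - 5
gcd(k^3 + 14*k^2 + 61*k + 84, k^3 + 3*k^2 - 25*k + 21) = k + 7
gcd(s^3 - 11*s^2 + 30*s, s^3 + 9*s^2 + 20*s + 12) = 1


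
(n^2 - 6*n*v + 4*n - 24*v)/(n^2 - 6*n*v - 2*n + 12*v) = (n + 4)/(n - 2)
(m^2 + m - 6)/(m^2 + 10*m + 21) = (m - 2)/(m + 7)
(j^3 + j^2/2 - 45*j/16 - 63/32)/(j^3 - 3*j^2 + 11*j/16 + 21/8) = (j + 3/2)/(j - 2)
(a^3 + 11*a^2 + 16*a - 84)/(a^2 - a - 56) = (a^2 + 4*a - 12)/(a - 8)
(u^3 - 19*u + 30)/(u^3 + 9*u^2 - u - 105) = (u - 2)/(u + 7)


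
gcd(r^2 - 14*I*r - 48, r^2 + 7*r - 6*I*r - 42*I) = r - 6*I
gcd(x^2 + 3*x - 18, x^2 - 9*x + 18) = x - 3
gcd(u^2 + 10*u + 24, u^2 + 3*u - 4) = u + 4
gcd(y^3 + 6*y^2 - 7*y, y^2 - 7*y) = y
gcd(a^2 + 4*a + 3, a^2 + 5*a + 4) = a + 1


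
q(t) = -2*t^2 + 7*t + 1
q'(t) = 7 - 4*t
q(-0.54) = -3.36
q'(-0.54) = 9.16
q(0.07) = 1.48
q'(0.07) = 6.72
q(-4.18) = -63.20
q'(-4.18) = 23.72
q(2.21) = 6.70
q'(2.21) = -1.84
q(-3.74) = -53.16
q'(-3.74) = 21.96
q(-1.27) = -11.12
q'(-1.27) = 12.08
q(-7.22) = -153.80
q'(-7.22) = 35.88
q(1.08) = 6.23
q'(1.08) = 2.68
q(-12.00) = -371.00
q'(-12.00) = 55.00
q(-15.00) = -554.00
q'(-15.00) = 67.00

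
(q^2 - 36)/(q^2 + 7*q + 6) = (q - 6)/(q + 1)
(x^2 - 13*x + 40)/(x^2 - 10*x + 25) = (x - 8)/(x - 5)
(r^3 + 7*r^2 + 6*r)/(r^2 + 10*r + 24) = r*(r + 1)/(r + 4)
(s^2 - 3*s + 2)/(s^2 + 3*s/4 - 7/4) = 4*(s - 2)/(4*s + 7)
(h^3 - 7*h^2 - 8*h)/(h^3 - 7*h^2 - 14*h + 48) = h*(h + 1)/(h^2 + h - 6)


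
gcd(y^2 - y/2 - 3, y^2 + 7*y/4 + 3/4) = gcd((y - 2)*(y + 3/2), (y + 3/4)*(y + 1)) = 1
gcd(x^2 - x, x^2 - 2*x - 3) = 1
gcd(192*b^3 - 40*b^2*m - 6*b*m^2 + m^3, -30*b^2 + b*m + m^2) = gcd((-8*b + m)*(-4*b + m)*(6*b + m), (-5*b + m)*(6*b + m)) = 6*b + m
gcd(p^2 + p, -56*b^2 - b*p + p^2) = 1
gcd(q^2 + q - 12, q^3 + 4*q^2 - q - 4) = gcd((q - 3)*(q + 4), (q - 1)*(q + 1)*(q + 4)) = q + 4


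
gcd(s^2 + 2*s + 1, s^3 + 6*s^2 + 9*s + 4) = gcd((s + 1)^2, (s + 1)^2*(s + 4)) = s^2 + 2*s + 1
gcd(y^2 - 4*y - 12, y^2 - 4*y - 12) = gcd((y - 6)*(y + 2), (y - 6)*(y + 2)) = y^2 - 4*y - 12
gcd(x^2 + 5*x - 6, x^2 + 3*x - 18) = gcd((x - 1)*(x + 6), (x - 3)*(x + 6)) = x + 6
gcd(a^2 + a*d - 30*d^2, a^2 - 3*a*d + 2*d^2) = 1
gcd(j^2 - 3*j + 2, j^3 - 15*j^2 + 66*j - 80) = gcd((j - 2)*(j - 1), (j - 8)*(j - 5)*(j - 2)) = j - 2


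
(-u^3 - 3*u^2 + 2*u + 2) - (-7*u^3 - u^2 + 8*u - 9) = 6*u^3 - 2*u^2 - 6*u + 11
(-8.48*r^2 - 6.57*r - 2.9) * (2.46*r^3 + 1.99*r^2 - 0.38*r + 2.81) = -20.8608*r^5 - 33.0374*r^4 - 16.9859*r^3 - 27.1032*r^2 - 17.3597*r - 8.149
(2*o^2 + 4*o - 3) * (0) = 0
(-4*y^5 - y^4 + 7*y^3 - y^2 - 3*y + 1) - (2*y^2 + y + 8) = -4*y^5 - y^4 + 7*y^3 - 3*y^2 - 4*y - 7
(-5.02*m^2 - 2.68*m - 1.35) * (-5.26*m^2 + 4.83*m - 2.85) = 26.4052*m^4 - 10.1498*m^3 + 8.4636*m^2 + 1.1175*m + 3.8475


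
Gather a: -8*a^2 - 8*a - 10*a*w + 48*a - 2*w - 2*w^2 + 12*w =-8*a^2 + a*(40 - 10*w) - 2*w^2 + 10*w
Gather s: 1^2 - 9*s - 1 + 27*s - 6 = 18*s - 6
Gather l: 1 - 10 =-9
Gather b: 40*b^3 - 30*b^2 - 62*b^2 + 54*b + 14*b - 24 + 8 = 40*b^3 - 92*b^2 + 68*b - 16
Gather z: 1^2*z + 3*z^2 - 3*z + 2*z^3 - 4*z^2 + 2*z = 2*z^3 - z^2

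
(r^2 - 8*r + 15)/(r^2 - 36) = (r^2 - 8*r + 15)/(r^2 - 36)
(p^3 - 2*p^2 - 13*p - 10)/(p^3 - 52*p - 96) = (p^2 - 4*p - 5)/(p^2 - 2*p - 48)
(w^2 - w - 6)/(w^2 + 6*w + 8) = (w - 3)/(w + 4)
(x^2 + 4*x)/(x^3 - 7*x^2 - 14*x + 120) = x/(x^2 - 11*x + 30)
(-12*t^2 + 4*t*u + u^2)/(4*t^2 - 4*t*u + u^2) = (-6*t - u)/(2*t - u)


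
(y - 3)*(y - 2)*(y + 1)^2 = y^4 - 3*y^3 - 3*y^2 + 7*y + 6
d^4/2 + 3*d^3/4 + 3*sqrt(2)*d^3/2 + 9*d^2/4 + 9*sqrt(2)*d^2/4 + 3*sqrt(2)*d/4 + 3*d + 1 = (d/2 + sqrt(2))*(d + 1/2)*(d + 1)*(d + sqrt(2))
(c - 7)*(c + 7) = c^2 - 49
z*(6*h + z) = 6*h*z + z^2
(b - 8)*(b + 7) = b^2 - b - 56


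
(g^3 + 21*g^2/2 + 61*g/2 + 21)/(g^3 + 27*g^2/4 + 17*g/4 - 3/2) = 2*(2*g + 7)/(4*g - 1)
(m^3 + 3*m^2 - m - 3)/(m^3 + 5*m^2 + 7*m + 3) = (m - 1)/(m + 1)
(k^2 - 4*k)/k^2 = (k - 4)/k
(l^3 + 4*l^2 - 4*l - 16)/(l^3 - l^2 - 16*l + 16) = (l^2 - 4)/(l^2 - 5*l + 4)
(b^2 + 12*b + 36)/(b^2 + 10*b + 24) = (b + 6)/(b + 4)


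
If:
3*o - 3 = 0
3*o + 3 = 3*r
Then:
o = 1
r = 2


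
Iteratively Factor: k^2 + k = (k + 1)*(k)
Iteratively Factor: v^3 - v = (v - 1)*(v^2 + v) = (v - 1)*(v + 1)*(v)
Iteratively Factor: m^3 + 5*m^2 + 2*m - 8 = (m + 4)*(m^2 + m - 2) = (m + 2)*(m + 4)*(m - 1)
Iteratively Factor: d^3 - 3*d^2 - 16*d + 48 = (d - 4)*(d^2 + d - 12) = (d - 4)*(d - 3)*(d + 4)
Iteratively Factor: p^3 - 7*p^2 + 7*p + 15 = (p - 5)*(p^2 - 2*p - 3) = (p - 5)*(p + 1)*(p - 3)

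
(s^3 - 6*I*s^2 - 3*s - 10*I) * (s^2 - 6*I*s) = s^5 - 12*I*s^4 - 39*s^3 + 8*I*s^2 - 60*s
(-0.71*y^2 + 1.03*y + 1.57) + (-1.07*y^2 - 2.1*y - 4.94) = -1.78*y^2 - 1.07*y - 3.37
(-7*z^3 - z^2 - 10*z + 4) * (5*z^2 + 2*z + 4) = -35*z^5 - 19*z^4 - 80*z^3 - 4*z^2 - 32*z + 16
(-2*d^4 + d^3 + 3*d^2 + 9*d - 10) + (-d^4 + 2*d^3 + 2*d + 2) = -3*d^4 + 3*d^3 + 3*d^2 + 11*d - 8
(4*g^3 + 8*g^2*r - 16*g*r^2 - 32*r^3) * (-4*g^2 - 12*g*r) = -16*g^5 - 80*g^4*r - 32*g^3*r^2 + 320*g^2*r^3 + 384*g*r^4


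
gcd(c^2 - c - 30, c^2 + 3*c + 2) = 1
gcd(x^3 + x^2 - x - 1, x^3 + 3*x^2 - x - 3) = x^2 - 1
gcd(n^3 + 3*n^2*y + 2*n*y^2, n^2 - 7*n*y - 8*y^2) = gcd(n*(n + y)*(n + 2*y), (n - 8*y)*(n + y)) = n + y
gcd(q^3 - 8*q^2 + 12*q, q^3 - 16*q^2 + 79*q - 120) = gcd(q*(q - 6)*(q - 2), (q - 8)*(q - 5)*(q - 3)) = 1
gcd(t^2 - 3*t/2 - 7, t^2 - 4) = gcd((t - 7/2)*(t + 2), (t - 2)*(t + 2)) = t + 2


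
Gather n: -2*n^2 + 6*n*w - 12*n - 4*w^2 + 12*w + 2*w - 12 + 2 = -2*n^2 + n*(6*w - 12) - 4*w^2 + 14*w - 10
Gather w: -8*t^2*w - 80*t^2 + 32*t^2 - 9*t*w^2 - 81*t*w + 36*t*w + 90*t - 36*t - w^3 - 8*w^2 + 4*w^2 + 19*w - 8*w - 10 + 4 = -48*t^2 + 54*t - w^3 + w^2*(-9*t - 4) + w*(-8*t^2 - 45*t + 11) - 6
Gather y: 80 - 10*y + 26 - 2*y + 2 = 108 - 12*y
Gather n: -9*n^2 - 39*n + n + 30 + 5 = -9*n^2 - 38*n + 35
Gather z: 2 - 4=-2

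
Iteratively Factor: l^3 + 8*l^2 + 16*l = (l)*(l^2 + 8*l + 16) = l*(l + 4)*(l + 4)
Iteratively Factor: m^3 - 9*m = (m - 3)*(m^2 + 3*m) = (m - 3)*(m + 3)*(m)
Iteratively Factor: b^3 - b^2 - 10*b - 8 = (b - 4)*(b^2 + 3*b + 2) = (b - 4)*(b + 1)*(b + 2)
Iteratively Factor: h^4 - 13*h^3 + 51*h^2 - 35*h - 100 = (h - 5)*(h^3 - 8*h^2 + 11*h + 20) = (h - 5)*(h - 4)*(h^2 - 4*h - 5) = (h - 5)*(h - 4)*(h + 1)*(h - 5)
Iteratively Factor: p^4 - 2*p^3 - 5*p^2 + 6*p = (p - 3)*(p^3 + p^2 - 2*p) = p*(p - 3)*(p^2 + p - 2) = p*(p - 3)*(p + 2)*(p - 1)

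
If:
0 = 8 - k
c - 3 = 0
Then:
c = 3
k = 8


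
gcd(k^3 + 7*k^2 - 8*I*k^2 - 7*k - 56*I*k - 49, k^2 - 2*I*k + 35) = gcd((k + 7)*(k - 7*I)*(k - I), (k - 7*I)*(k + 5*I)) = k - 7*I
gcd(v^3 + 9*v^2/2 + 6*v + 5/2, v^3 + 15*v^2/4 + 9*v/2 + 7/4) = v^2 + 2*v + 1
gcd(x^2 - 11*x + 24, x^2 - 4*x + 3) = x - 3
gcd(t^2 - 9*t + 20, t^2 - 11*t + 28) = t - 4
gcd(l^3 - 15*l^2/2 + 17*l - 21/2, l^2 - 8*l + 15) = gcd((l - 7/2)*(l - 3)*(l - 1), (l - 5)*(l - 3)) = l - 3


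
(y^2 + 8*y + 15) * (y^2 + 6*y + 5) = y^4 + 14*y^3 + 68*y^2 + 130*y + 75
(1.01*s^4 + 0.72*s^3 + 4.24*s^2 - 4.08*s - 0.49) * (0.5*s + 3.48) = 0.505*s^5 + 3.8748*s^4 + 4.6256*s^3 + 12.7152*s^2 - 14.4434*s - 1.7052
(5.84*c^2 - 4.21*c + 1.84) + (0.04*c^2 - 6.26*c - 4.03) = 5.88*c^2 - 10.47*c - 2.19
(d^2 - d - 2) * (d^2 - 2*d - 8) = d^4 - 3*d^3 - 8*d^2 + 12*d + 16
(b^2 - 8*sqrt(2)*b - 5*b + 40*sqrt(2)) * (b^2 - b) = b^4 - 8*sqrt(2)*b^3 - 6*b^3 + 5*b^2 + 48*sqrt(2)*b^2 - 40*sqrt(2)*b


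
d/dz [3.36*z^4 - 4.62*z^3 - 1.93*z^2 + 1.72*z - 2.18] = 13.44*z^3 - 13.86*z^2 - 3.86*z + 1.72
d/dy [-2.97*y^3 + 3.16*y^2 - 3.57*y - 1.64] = -8.91*y^2 + 6.32*y - 3.57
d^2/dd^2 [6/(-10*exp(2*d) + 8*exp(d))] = 12*((5*exp(d) - 4)*(5*exp(d) - 1) - 2*(5*exp(d) - 2)^2)*exp(-d)/(5*exp(d) - 4)^3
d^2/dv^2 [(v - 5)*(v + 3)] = 2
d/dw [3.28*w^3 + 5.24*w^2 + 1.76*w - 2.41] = 9.84*w^2 + 10.48*w + 1.76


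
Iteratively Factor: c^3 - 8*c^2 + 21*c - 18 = (c - 2)*(c^2 - 6*c + 9) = (c - 3)*(c - 2)*(c - 3)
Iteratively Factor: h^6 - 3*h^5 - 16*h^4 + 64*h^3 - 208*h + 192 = (h + 4)*(h^5 - 7*h^4 + 12*h^3 + 16*h^2 - 64*h + 48) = (h - 3)*(h + 4)*(h^4 - 4*h^3 + 16*h - 16) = (h - 3)*(h + 2)*(h + 4)*(h^3 - 6*h^2 + 12*h - 8) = (h - 3)*(h - 2)*(h + 2)*(h + 4)*(h^2 - 4*h + 4) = (h - 3)*(h - 2)^2*(h + 2)*(h + 4)*(h - 2)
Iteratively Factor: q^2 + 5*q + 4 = (q + 1)*(q + 4)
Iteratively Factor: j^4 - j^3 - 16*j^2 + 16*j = (j - 4)*(j^3 + 3*j^2 - 4*j) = (j - 4)*(j - 1)*(j^2 + 4*j) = j*(j - 4)*(j - 1)*(j + 4)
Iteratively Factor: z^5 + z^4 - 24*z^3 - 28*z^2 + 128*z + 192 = (z - 3)*(z^4 + 4*z^3 - 12*z^2 - 64*z - 64) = (z - 3)*(z + 4)*(z^3 - 12*z - 16) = (z - 3)*(z + 2)*(z + 4)*(z^2 - 2*z - 8) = (z - 3)*(z + 2)^2*(z + 4)*(z - 4)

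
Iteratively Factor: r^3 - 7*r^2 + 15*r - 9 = (r - 3)*(r^2 - 4*r + 3) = (r - 3)*(r - 1)*(r - 3)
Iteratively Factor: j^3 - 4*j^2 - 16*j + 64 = (j - 4)*(j^2 - 16) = (j - 4)^2*(j + 4)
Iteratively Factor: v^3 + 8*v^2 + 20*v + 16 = (v + 4)*(v^2 + 4*v + 4) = (v + 2)*(v + 4)*(v + 2)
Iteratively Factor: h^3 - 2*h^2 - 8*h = (h - 4)*(h^2 + 2*h) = h*(h - 4)*(h + 2)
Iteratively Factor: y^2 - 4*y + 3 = (y - 1)*(y - 3)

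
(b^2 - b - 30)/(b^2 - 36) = (b + 5)/(b + 6)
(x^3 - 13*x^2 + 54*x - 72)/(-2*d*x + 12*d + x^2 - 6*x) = (x^2 - 7*x + 12)/(-2*d + x)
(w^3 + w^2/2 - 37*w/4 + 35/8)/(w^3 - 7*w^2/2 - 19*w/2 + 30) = (w^2 + 3*w - 7/4)/(w^2 - w - 12)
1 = 1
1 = 1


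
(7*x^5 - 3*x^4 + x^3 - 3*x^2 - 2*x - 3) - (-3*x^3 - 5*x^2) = 7*x^5 - 3*x^4 + 4*x^3 + 2*x^2 - 2*x - 3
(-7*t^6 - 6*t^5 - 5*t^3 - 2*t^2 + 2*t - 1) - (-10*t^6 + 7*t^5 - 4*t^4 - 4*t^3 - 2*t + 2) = 3*t^6 - 13*t^5 + 4*t^4 - t^3 - 2*t^2 + 4*t - 3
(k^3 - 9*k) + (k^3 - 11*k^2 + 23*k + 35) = 2*k^3 - 11*k^2 + 14*k + 35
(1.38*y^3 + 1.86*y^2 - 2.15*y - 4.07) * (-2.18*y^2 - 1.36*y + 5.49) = -3.0084*y^5 - 5.9316*y^4 + 9.7336*y^3 + 22.008*y^2 - 6.2683*y - 22.3443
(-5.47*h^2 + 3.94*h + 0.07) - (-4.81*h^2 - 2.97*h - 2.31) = -0.66*h^2 + 6.91*h + 2.38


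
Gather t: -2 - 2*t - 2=-2*t - 4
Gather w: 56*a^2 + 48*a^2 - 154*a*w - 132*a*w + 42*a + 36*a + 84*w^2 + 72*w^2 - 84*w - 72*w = 104*a^2 + 78*a + 156*w^2 + w*(-286*a - 156)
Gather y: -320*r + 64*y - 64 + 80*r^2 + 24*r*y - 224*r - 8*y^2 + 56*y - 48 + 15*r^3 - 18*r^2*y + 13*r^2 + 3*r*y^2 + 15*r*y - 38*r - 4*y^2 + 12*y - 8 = 15*r^3 + 93*r^2 - 582*r + y^2*(3*r - 12) + y*(-18*r^2 + 39*r + 132) - 120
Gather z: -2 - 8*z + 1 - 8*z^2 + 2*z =-8*z^2 - 6*z - 1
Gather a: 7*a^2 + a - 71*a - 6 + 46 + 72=7*a^2 - 70*a + 112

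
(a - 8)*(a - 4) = a^2 - 12*a + 32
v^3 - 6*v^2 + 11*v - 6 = (v - 3)*(v - 2)*(v - 1)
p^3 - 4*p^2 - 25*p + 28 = (p - 7)*(p - 1)*(p + 4)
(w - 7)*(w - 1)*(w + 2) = w^3 - 6*w^2 - 9*w + 14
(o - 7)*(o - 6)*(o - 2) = o^3 - 15*o^2 + 68*o - 84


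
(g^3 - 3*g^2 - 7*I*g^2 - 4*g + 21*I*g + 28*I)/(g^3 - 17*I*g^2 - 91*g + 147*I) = (g^2 - 3*g - 4)/(g^2 - 10*I*g - 21)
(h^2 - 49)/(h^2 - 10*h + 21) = (h + 7)/(h - 3)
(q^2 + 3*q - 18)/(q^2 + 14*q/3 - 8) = 3*(q - 3)/(3*q - 4)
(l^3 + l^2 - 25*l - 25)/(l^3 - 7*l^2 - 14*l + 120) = (l^2 + 6*l + 5)/(l^2 - 2*l - 24)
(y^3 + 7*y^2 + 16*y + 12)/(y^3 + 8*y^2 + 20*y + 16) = (y + 3)/(y + 4)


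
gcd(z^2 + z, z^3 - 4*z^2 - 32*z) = z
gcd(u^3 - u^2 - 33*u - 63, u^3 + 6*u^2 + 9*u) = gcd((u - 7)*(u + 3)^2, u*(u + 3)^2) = u^2 + 6*u + 9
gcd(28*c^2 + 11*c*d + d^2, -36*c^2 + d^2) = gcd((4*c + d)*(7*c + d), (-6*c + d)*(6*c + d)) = 1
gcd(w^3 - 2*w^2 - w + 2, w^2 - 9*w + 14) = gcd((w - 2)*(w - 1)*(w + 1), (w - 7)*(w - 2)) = w - 2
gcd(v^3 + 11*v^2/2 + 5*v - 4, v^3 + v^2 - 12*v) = v + 4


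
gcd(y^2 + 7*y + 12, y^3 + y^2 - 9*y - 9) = y + 3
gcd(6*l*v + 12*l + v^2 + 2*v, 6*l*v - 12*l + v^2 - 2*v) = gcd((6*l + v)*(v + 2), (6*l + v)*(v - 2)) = 6*l + v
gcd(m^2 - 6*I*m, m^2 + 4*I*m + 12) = 1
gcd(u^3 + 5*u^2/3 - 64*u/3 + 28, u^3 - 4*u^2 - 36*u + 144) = u + 6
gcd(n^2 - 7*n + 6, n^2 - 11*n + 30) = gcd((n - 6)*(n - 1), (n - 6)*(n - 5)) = n - 6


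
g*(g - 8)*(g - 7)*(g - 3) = g^4 - 18*g^3 + 101*g^2 - 168*g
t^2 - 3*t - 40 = (t - 8)*(t + 5)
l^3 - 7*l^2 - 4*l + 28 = (l - 7)*(l - 2)*(l + 2)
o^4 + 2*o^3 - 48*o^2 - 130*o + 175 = (o - 7)*(o - 1)*(o + 5)^2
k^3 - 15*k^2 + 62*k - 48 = (k - 8)*(k - 6)*(k - 1)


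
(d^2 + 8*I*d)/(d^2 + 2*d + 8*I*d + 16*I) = d/(d + 2)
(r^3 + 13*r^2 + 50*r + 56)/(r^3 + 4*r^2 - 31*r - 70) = (r + 4)/(r - 5)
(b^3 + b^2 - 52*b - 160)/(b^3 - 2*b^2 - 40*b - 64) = (b + 5)/(b + 2)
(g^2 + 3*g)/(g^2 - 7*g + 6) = g*(g + 3)/(g^2 - 7*g + 6)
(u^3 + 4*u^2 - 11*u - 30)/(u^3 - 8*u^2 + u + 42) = (u + 5)/(u - 7)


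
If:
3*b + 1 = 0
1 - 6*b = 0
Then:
No Solution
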